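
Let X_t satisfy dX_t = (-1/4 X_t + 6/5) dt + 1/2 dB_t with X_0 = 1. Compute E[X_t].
E[X_t] = 24/5 - 19*exp(-t/4)/5

Taking expectations and using E[dB_t] = 0, the mean m(t) = E[X_t] satisfies the ODE m'(t) = a m(t) + b with m(0) = x_0. With a = -1/4, b = 6/5, x_0 = 1, the solution is
  m(t) = x_0 * exp(a t) + (b/a) * (exp(a t) - 1)
       = 1 * exp((-1/4) t) + ((6/5)/(-1/4)) * (exp((-1/4) t) - 1)
       = 24/5 - 19*exp(-t/4)/5.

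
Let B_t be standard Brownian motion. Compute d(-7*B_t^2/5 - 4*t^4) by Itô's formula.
d(-7*B_t^2/5 - 4*t^4) = (-16*t^3 - 7/5) dt + (-14*B_t/5) dB_t

Itô's formula for f(t, x): d f(t, B_t) = (f_t + (1/2) f_xx) dt + f_x dB_t. Compute partials of f(t, x) = -4*t^4 - 7*x^2/5:
  f_t(t,x)  = -16*t^3
  f_x(t,x)  = -14*x/5
  f_xx(t,x) = -14/5
Assemble drift = f_t + (1/2) f_xx = -16*t^3 - 7/5 and diffusion = f_x = -14*x/5. Substituting x = B_t:
  d(-7*B_t^2/5 - 4*t^4) = (-16*t^3 - 7/5) dt + (-14*B_t/5) dB_t.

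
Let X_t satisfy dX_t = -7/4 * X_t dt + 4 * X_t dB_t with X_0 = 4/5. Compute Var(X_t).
Var(X_t) = (16*exp(16*t) - 16)*exp(-7*t/2)/25

For GBM dX = mu X dt + sigma X dB with X_0 = x_0, apply Itô to Y = log X: dY = (mu - sigma^2/2) dt + sigma dB, so Y_t = log(x_0) + (mu - sigma^2/2) t + sigma B_t and hence X_t = x_0 * exp((mu - sigma^2/2) t + sigma B_t).
With mu = -7/4, sigma = 4, x_0 = 4/5, this gives:
  X_t = 4/5 * exp((-39/4) * t + (4) * B_t).
Since sigma*B_t ~ Normal(0, sigma^2 t), E[exp(sigma*B_t)] = exp(sigma^2 t / 2); so E[X_t] = x_0 * exp((mu - sigma^2/2) t) * exp(sigma^2 t / 2) = x_0 * exp(mu t) = 4*exp(-7*t/4)/5.
Var(X_t) = E[X_t^2] - (E[X_t])^2 = x_0^2 * exp(2 mu t) * (exp(sigma^2 t) - 1) = (16*exp(16*t) - 16)*exp(-7*t/2)/25.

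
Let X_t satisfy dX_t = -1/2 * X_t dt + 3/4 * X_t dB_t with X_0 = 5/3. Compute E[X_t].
E[X_t] = 5*exp(-t/2)/3

For GBM dX = mu X dt + sigma X dB with X_0 = x_0, apply Itô to Y = log X: dY = (mu - sigma^2/2) dt + sigma dB, so Y_t = log(x_0) + (mu - sigma^2/2) t + sigma B_t and hence X_t = x_0 * exp((mu - sigma^2/2) t + sigma B_t).
With mu = -1/2, sigma = 3/4, x_0 = 5/3, this gives:
  X_t = 5/3 * exp((-25/32) * t + (3/4) * B_t).
Since sigma*B_t ~ Normal(0, sigma^2 t), E[exp(sigma*B_t)] = exp(sigma^2 t / 2); so E[X_t] = x_0 * exp((mu - sigma^2/2) t) * exp(sigma^2 t / 2) = x_0 * exp(mu t) = 5*exp(-t/2)/3.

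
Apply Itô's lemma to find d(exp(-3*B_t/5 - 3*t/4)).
d(exp(-3*B_t/5 - 3*t/4)) = (-57*exp(-3*B_t/5 - 3*t/4)/100) dt + (-3*exp(-3*B_t/5 - 3*t/4)/5) dB_t

Itô's formula for f(t, x): d f(t, B_t) = (f_t + (1/2) f_xx) dt + f_x dB_t. Compute partials of f(t, x) = exp(-3*t/4 - 3*x/5):
  f_t(t,x)  = -3*exp(-3*t/4 - 3*x/5)/4
  f_x(t,x)  = -3*exp(-3*t/4 - 3*x/5)/5
  f_xx(t,x) = 9*exp(-3*t/4 - 3*x/5)/25
Assemble drift = f_t + (1/2) f_xx = -57*exp(-3*t/4 - 3*x/5)/100 and diffusion = f_x = -3*exp(-3*t/4 - 3*x/5)/5. Substituting x = B_t:
  d(exp(-3*B_t/5 - 3*t/4)) = (-57*exp(-3*B_t/5 - 3*t/4)/100) dt + (-3*exp(-3*B_t/5 - 3*t/4)/5) dB_t.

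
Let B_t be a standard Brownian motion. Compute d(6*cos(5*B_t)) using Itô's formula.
d(6*cos(5*B_t)) = (-75*cos(5*B_t)) dt + (-30*sin(5*B_t)) dB_t

Itô's formula for f(B_t) gives d f(B_t) = f'(B_t) dB_t + (1/2) f''(B_t) dt. Compute derivatives of f(x) = 6*cos(5*x):
  f'(x)  = -30*sin(5*x)
  f''(x) = -150*cos(5*x)
Substitute x = B_t and multiply the f'' term by 1/2:
  drift     = (1/2) * (-150*cos(5*x)) evaluated at B_t = -75*cos(5*B_t)
  diffusion = (-30*sin(5*x)) evaluated at B_t = -30*sin(5*B_t)
Therefore d(6*cos(5*B_t)) = (-75*cos(5*B_t)) dt + (-30*sin(5*B_t)) dB_t.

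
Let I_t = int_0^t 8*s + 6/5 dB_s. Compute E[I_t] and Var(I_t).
E[I_t] = 0; Var(I_t) = 4*t*(400*t^2 + 180*t + 27)/75

The Itô integral of a deterministic integrand f(s) has mean 0 because each increment f(s) * (B_{s+ds} - B_s) has mean 0. By the Itô isometry:
  Var( int_0^t f(s) dB_s ) = E[ (int_0^t f(s) dB_s)^2 ] = int_0^t f(s)^2 ds.
Here f(s) = 8*s + 6/5, so f(s)^2 = 4*(20*s + 3)^2/25. Integrate:
  int_0^t (4*(20*s + 3)^2/25) ds = 4*t*(400*t^2 + 180*t + 27)/75.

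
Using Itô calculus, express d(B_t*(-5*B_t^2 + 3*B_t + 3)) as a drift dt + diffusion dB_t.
d(B_t*(-5*B_t^2 + 3*B_t + 3)) = (3 - 15*B_t) dt + (-15*B_t^2 + 6*B_t + 3) dB_t

Itô's formula for f(B_t) gives d f(B_t) = f'(B_t) dB_t + (1/2) f''(B_t) dt. Compute derivatives of f(x) = x*(-5*x^2 + 3*x + 3):
  f'(x)  = -15*x^2 + 6*x + 3
  f''(x) = 6 - 30*x
Substitute x = B_t and multiply the f'' term by 1/2:
  drift     = (1/2) * (6 - 30*x) evaluated at B_t = 3 - 15*B_t
  diffusion = (-15*x^2 + 6*x + 3) evaluated at B_t = -15*B_t^2 + 6*B_t + 3
Therefore d(B_t*(-5*B_t^2 + 3*B_t + 3)) = (3 - 15*B_t) dt + (-15*B_t^2 + 6*B_t + 3) dB_t.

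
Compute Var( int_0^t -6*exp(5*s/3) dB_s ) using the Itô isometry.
Var = 54*exp(10*t/3)/5 - 54/5

The Itô integral of a deterministic integrand f(s) has mean 0 because each increment f(s) * (B_{s+ds} - B_s) has mean 0. By the Itô isometry:
  Var( int_0^t f(s) dB_s ) = E[ (int_0^t f(s) dB_s)^2 ] = int_0^t f(s)^2 ds.
Here f(s) = -6*exp(5*s/3), so f(s)^2 = 36*exp(10*s/3). Integrate:
  int_0^t (36*exp(10*s/3)) ds = 54*exp(10*t/3)/5 - 54/5.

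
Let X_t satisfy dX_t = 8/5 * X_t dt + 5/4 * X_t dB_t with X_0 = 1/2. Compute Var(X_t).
Var(X_t) = (exp(25*t/16) - 1)*exp(16*t/5)/4

For GBM dX = mu X dt + sigma X dB with X_0 = x_0, apply Itô to Y = log X: dY = (mu - sigma^2/2) dt + sigma dB, so Y_t = log(x_0) + (mu - sigma^2/2) t + sigma B_t and hence X_t = x_0 * exp((mu - sigma^2/2) t + sigma B_t).
With mu = 8/5, sigma = 5/4, x_0 = 1/2, this gives:
  X_t = 1/2 * exp((131/160) * t + (5/4) * B_t).
Since sigma*B_t ~ Normal(0, sigma^2 t), E[exp(sigma*B_t)] = exp(sigma^2 t / 2); so E[X_t] = x_0 * exp((mu - sigma^2/2) t) * exp(sigma^2 t / 2) = x_0 * exp(mu t) = exp(8*t/5)/2.
Var(X_t) = E[X_t^2] - (E[X_t])^2 = x_0^2 * exp(2 mu t) * (exp(sigma^2 t) - 1) = (exp(25*t/16) - 1)*exp(16*t/5)/4.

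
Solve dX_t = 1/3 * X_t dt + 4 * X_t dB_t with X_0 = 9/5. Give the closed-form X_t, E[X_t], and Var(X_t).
X_t = 9/5 * exp((-23/3) t + (4) B_t); E[X_t] = 9*exp(t/3)/5; Var(X_t) = 81*(exp(16*t) - 1)*exp(2*t/3)/25

For GBM dX = mu X dt + sigma X dB with X_0 = x_0, apply Itô to Y = log X: dY = (mu - sigma^2/2) dt + sigma dB, so Y_t = log(x_0) + (mu - sigma^2/2) t + sigma B_t and hence X_t = x_0 * exp((mu - sigma^2/2) t + sigma B_t).
With mu = 1/3, sigma = 4, x_0 = 9/5, this gives:
  X_t = 9/5 * exp((-23/3) * t + (4) * B_t).
Since sigma*B_t ~ Normal(0, sigma^2 t), E[exp(sigma*B_t)] = exp(sigma^2 t / 2); so E[X_t] = x_0 * exp((mu - sigma^2/2) t) * exp(sigma^2 t / 2) = x_0 * exp(mu t) = 9*exp(t/3)/5.
Var(X_t) = E[X_t^2] - (E[X_t])^2 = x_0^2 * exp(2 mu t) * (exp(sigma^2 t) - 1) = 81*(exp(16*t) - 1)*exp(2*t/3)/25.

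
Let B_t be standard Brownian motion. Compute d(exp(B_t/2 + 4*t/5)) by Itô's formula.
d(exp(B_t/2 + 4*t/5)) = (37*exp(B_t/2 + 4*t/5)/40) dt + (exp(B_t/2 + 4*t/5)/2) dB_t

Itô's formula for f(t, x): d f(t, B_t) = (f_t + (1/2) f_xx) dt + f_x dB_t. Compute partials of f(t, x) = exp(4*t/5 + x/2):
  f_t(t,x)  = 4*exp(4*t/5 + x/2)/5
  f_x(t,x)  = exp(4*t/5 + x/2)/2
  f_xx(t,x) = exp(4*t/5 + x/2)/4
Assemble drift = f_t + (1/2) f_xx = 37*exp(4*t/5 + x/2)/40 and diffusion = f_x = exp(4*t/5 + x/2)/2. Substituting x = B_t:
  d(exp(B_t/2 + 4*t/5)) = (37*exp(B_t/2 + 4*t/5)/40) dt + (exp(B_t/2 + 4*t/5)/2) dB_t.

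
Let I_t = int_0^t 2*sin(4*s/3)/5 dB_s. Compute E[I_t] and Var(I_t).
E[I_t] = 0; Var(I_t) = 2*t/25 - 3*sin(4*t/3)*cos(4*t/3)/50

The Itô integral of a deterministic integrand f(s) has mean 0 because each increment f(s) * (B_{s+ds} - B_s) has mean 0. By the Itô isometry:
  Var( int_0^t f(s) dB_s ) = E[ (int_0^t f(s) dB_s)^2 ] = int_0^t f(s)^2 ds.
Here f(s) = 2*sin(4*s/3)/5, so f(s)^2 = 4*sin(4*s/3)^2/25. Integrate:
  int_0^t (4*sin(4*s/3)^2/25) ds = 2*t/25 - 3*sin(4*t/3)*cos(4*t/3)/50.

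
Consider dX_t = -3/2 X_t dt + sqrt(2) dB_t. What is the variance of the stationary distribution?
lim Var(X_t) = 2/3

The OU SDE dX = -theta X dt + sigma dB admits the integrating factor exp(theta t): d(exp(theta t) X_t) = sigma exp(theta t) dB_t. Integrating from 0 to t gives X_t = x_0 * exp(-theta t) + sigma * int_0^t exp(-theta (t-s)) dB_s for any initial x_0. The Itô integral has variance (by the Itô isometry) sigma^2 * int_0^t exp(-2 theta (t - s)) ds = sigma^2 * (1 - exp(-2 theta t)) / (2 theta), independent of x_0.
With theta = 3/2, sigma = sqrt(2):
  Var(X_t) = (sqrt(2))^2 * (1 - exp(-2*3/2 t)) / (2 * 3/2) = 2/3 - 2*exp(-3*t)/3.
As t -> infinity, exp(-2*3/2 t) -> 0, so the stationary variance is sigma^2 / (2 theta) = 2/3.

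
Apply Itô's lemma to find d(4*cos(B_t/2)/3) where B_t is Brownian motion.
d(4*cos(B_t/2)/3) = (-cos(B_t/2)/6) dt + (-2*sin(B_t/2)/3) dB_t

Itô's formula for f(B_t) gives d f(B_t) = f'(B_t) dB_t + (1/2) f''(B_t) dt. Compute derivatives of f(x) = 4*cos(x/2)/3:
  f'(x)  = -2*sin(x/2)/3
  f''(x) = -cos(x/2)/3
Substitute x = B_t and multiply the f'' term by 1/2:
  drift     = (1/2) * (-cos(x/2)/3) evaluated at B_t = -cos(B_t/2)/6
  diffusion = (-2*sin(x/2)/3) evaluated at B_t = -2*sin(B_t/2)/3
Therefore d(4*cos(B_t/2)/3) = (-cos(B_t/2)/6) dt + (-2*sin(B_t/2)/3) dB_t.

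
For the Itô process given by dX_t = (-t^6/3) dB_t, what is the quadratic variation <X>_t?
<X>_t = t^13/117

For an Itô process dX_t = a(t) dt + b(t) dB_t, the quadratic variation is <X>_t = int_0^t b(s)^2 ds (the drift term does not contribute). Here b(s) = -s^6/3, so
  b(s)^2 = s^12/9.
Integrating from 0 to t:
  <X>_t = int_0^t (s^12/9) ds = t^13/117.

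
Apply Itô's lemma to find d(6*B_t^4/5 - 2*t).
d(6*B_t^4/5 - 2*t) = (36*B_t^2/5 - 2) dt + (24*B_t^3/5) dB_t

Itô's formula for f(t, x): d f(t, B_t) = (f_t + (1/2) f_xx) dt + f_x dB_t. Compute partials of f(t, x) = -2*t + 6*x^4/5:
  f_t(t,x)  = -2
  f_x(t,x)  = 24*x^3/5
  f_xx(t,x) = 72*x^2/5
Assemble drift = f_t + (1/2) f_xx = 36*x^2/5 - 2 and diffusion = f_x = 24*x^3/5. Substituting x = B_t:
  d(6*B_t^4/5 - 2*t) = (36*B_t^2/5 - 2) dt + (24*B_t^3/5) dB_t.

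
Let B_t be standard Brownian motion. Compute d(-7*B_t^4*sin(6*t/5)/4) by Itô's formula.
d(-7*B_t^4*sin(6*t/5)/4) = (-21*B_t^2*(B_t^2*cos(6*t/5) + 5*sin(6*t/5))/10) dt + (-7*B_t^3*sin(6*t/5)) dB_t

Itô's formula for f(t, x): d f(t, B_t) = (f_t + (1/2) f_xx) dt + f_x dB_t. Compute partials of f(t, x) = -7*x^4*sin(6*t/5)/4:
  f_t(t,x)  = -21*x^4*cos(6*t/5)/10
  f_x(t,x)  = -7*x^3*sin(6*t/5)
  f_xx(t,x) = -21*x^2*sin(6*t/5)
Assemble drift = f_t + (1/2) f_xx = -21*x^2*(x^2*cos(6*t/5) + 5*sin(6*t/5))/10 and diffusion = f_x = -7*x^3*sin(6*t/5). Substituting x = B_t:
  d(-7*B_t^4*sin(6*t/5)/4) = (-21*B_t^2*(B_t^2*cos(6*t/5) + 5*sin(6*t/5))/10) dt + (-7*B_t^3*sin(6*t/5)) dB_t.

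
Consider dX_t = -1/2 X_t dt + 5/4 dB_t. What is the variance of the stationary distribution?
lim Var(X_t) = 25/16

The OU SDE dX = -theta X dt + sigma dB admits the integrating factor exp(theta t): d(exp(theta t) X_t) = sigma exp(theta t) dB_t. Integrating from 0 to t gives X_t = x_0 * exp(-theta t) + sigma * int_0^t exp(-theta (t-s)) dB_s for any initial x_0. The Itô integral has variance (by the Itô isometry) sigma^2 * int_0^t exp(-2 theta (t - s)) ds = sigma^2 * (1 - exp(-2 theta t)) / (2 theta), independent of x_0.
With theta = 1/2, sigma = 5/4:
  Var(X_t) = (5/4)^2 * (1 - exp(-2*1/2 t)) / (2 * 1/2) = 25/16 - 25*exp(-t)/16.
As t -> infinity, exp(-2*1/2 t) -> 0, so the stationary variance is sigma^2 / (2 theta) = 25/16.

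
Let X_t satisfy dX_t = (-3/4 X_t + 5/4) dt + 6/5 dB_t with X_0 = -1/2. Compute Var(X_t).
Var(X_t) = 24/25 - 24*exp(-3*t/2)/25

The variance V(t) = Var(X_t) satisfies V'(t) = 2 a V(t) + c^2 with V(0) = 0 (drift coefficient is linear in X, diffusion is constant). With a = -3/4, c = 6/5, the solution is
  V(t) = (c^2 / (2 a)) * (exp(2 a t) - 1)
       = ((6/5)^2 / (2*(-3/4))) * (exp((-3/2) t) - 1)
       = 24/25 - 24*exp(-3*t/2)/25.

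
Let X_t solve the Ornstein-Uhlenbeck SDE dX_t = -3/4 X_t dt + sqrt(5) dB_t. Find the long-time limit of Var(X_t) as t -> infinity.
lim Var(X_t) = 10/3

The OU SDE dX = -theta X dt + sigma dB admits the integrating factor exp(theta t): d(exp(theta t) X_t) = sigma exp(theta t) dB_t. Integrating from 0 to t gives X_t = x_0 * exp(-theta t) + sigma * int_0^t exp(-theta (t-s)) dB_s for any initial x_0. The Itô integral has variance (by the Itô isometry) sigma^2 * int_0^t exp(-2 theta (t - s)) ds = sigma^2 * (1 - exp(-2 theta t)) / (2 theta), independent of x_0.
With theta = 3/4, sigma = sqrt(5):
  Var(X_t) = (sqrt(5))^2 * (1 - exp(-2*3/4 t)) / (2 * 3/4) = 10/3 - 10*exp(-3*t/2)/3.
As t -> infinity, exp(-2*3/4 t) -> 0, so the stationary variance is sigma^2 / (2 theta) = 10/3.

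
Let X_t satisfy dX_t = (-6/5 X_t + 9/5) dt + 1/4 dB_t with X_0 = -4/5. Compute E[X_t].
E[X_t] = 3/2 - 23*exp(-6*t/5)/10

Taking expectations and using E[dB_t] = 0, the mean m(t) = E[X_t] satisfies the ODE m'(t) = a m(t) + b with m(0) = x_0. With a = -6/5, b = 9/5, x_0 = -4/5, the solution is
  m(t) = x_0 * exp(a t) + (b/a) * (exp(a t) - 1)
       = (-4/5) * exp((-6/5) t) + ((9/5)/(-6/5)) * (exp((-6/5) t) - 1)
       = 3/2 - 23*exp(-6*t/5)/10.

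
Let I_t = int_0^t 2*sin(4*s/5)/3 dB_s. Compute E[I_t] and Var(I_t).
E[I_t] = 0; Var(I_t) = 2*t/9 - 5*sin(4*t/5)*cos(4*t/5)/18

The Itô integral of a deterministic integrand f(s) has mean 0 because each increment f(s) * (B_{s+ds} - B_s) has mean 0. By the Itô isometry:
  Var( int_0^t f(s) dB_s ) = E[ (int_0^t f(s) dB_s)^2 ] = int_0^t f(s)^2 ds.
Here f(s) = 2*sin(4*s/5)/3, so f(s)^2 = 4*sin(4*s/5)^2/9. Integrate:
  int_0^t (4*sin(4*s/5)^2/9) ds = 2*t/9 - 5*sin(4*t/5)*cos(4*t/5)/18.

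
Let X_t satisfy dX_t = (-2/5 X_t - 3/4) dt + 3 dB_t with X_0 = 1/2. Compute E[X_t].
E[X_t] = -15/8 + 19*exp(-2*t/5)/8

Taking expectations and using E[dB_t] = 0, the mean m(t) = E[X_t] satisfies the ODE m'(t) = a m(t) + b with m(0) = x_0. With a = -2/5, b = -3/4, x_0 = 1/2, the solution is
  m(t) = x_0 * exp(a t) + (b/a) * (exp(a t) - 1)
       = (1/2) * exp((-2/5) t) + ((-3/4)/(-2/5)) * (exp((-2/5) t) - 1)
       = -15/8 + 19*exp(-2*t/5)/8.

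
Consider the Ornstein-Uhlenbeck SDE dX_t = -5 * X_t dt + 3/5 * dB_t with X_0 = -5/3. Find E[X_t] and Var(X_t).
E[X_t] = -5*exp(-5*t)/3; Var(X_t) = 9/250 - 9*exp(-10*t)/250

The OU SDE dX = -theta X dt + sigma dB admits the integrating factor exp(theta t): d(exp(theta t) X_t) = sigma exp(theta t) dB_t. Integrating from 0 to t:
  X_t = x_0 * exp(-theta t) + sigma * int_0^t exp(-theta (t-s)) dB_s.
The Itô integral has mean 0 and (by the Itô isometry) variance sigma^2 * int_0^t exp(-2 theta (t - s)) ds = sigma^2 * (1 - exp(-2 theta t)) / (2 theta).
With theta = 5, sigma = 3/5, x_0 = -5/3:
  E[X_t] = -5/3 * exp(-5 t) = -5*exp(-5*t)/3
  Var(X_t) = (3/5)^2 * (1 - exp(-2*5 t)) / (2 * 5) = 9/250 - 9*exp(-10*t)/250.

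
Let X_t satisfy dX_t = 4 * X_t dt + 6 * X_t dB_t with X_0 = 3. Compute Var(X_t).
Var(X_t) = 9*(exp(36*t) - 1)*exp(8*t)

For GBM dX = mu X dt + sigma X dB with X_0 = x_0, apply Itô to Y = log X: dY = (mu - sigma^2/2) dt + sigma dB, so Y_t = log(x_0) + (mu - sigma^2/2) t + sigma B_t and hence X_t = x_0 * exp((mu - sigma^2/2) t + sigma B_t).
With mu = 4, sigma = 6, x_0 = 3, this gives:
  X_t = 3 * exp((-14) * t + (6) * B_t).
Since sigma*B_t ~ Normal(0, sigma^2 t), E[exp(sigma*B_t)] = exp(sigma^2 t / 2); so E[X_t] = x_0 * exp((mu - sigma^2/2) t) * exp(sigma^2 t / 2) = x_0 * exp(mu t) = 3*exp(4*t).
Var(X_t) = E[X_t^2] - (E[X_t])^2 = x_0^2 * exp(2 mu t) * (exp(sigma^2 t) - 1) = 9*(exp(36*t) - 1)*exp(8*t).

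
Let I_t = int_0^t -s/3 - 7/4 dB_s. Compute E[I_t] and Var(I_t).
E[I_t] = 0; Var(I_t) = t*(16*t^2 + 252*t + 1323)/432

The Itô integral of a deterministic integrand f(s) has mean 0 because each increment f(s) * (B_{s+ds} - B_s) has mean 0. By the Itô isometry:
  Var( int_0^t f(s) dB_s ) = E[ (int_0^t f(s) dB_s)^2 ] = int_0^t f(s)^2 ds.
Here f(s) = -s/3 - 7/4, so f(s)^2 = (4*s + 21)^2/144. Integrate:
  int_0^t ((4*s + 21)^2/144) ds = t*(16*t^2 + 252*t + 1323)/432.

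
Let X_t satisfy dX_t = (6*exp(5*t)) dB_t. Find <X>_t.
<X>_t = 18*exp(10*t)/5 - 18/5

For an Itô process dX_t = a(t) dt + b(t) dB_t, the quadratic variation is <X>_t = int_0^t b(s)^2 ds (the drift term does not contribute). Here b(s) = 6*exp(5*s), so
  b(s)^2 = 36*exp(10*s).
Integrating from 0 to t:
  <X>_t = int_0^t (36*exp(10*s)) ds = 18*exp(10*t)/5 - 18/5.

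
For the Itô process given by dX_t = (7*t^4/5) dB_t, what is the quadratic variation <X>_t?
<X>_t = 49*t^9/225

For an Itô process dX_t = a(t) dt + b(t) dB_t, the quadratic variation is <X>_t = int_0^t b(s)^2 ds (the drift term does not contribute). Here b(s) = 7*s^4/5, so
  b(s)^2 = 49*s^8/25.
Integrating from 0 to t:
  <X>_t = int_0^t (49*s^8/25) ds = 49*t^9/225.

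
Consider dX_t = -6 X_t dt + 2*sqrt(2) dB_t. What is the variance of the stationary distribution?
lim Var(X_t) = 2/3

The OU SDE dX = -theta X dt + sigma dB admits the integrating factor exp(theta t): d(exp(theta t) X_t) = sigma exp(theta t) dB_t. Integrating from 0 to t gives X_t = x_0 * exp(-theta t) + sigma * int_0^t exp(-theta (t-s)) dB_s for any initial x_0. The Itô integral has variance (by the Itô isometry) sigma^2 * int_0^t exp(-2 theta (t - s)) ds = sigma^2 * (1 - exp(-2 theta t)) / (2 theta), independent of x_0.
With theta = 6, sigma = 2*sqrt(2):
  Var(X_t) = (2*sqrt(2))^2 * (1 - exp(-2*6 t)) / (2 * 6) = 2/3 - 2*exp(-12*t)/3.
As t -> infinity, exp(-2*6 t) -> 0, so the stationary variance is sigma^2 / (2 theta) = 2/3.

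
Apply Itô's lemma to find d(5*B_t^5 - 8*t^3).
d(5*B_t^5 - 8*t^3) = (50*B_t^3 - 24*t^2) dt + (25*B_t^4) dB_t

Itô's formula for f(t, x): d f(t, B_t) = (f_t + (1/2) f_xx) dt + f_x dB_t. Compute partials of f(t, x) = -8*t^3 + 5*x^5:
  f_t(t,x)  = -24*t^2
  f_x(t,x)  = 25*x^4
  f_xx(t,x) = 100*x^3
Assemble drift = f_t + (1/2) f_xx = -24*t^2 + 50*x^3 and diffusion = f_x = 25*x^4. Substituting x = B_t:
  d(5*B_t^5 - 8*t^3) = (50*B_t^3 - 24*t^2) dt + (25*B_t^4) dB_t.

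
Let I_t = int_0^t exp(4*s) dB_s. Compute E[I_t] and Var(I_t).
E[I_t] = 0; Var(I_t) = exp(8*t)/8 - 1/8

The Itô integral of a deterministic integrand f(s) has mean 0 because each increment f(s) * (B_{s+ds} - B_s) has mean 0. By the Itô isometry:
  Var( int_0^t f(s) dB_s ) = E[ (int_0^t f(s) dB_s)^2 ] = int_0^t f(s)^2 ds.
Here f(s) = exp(4*s), so f(s)^2 = exp(8*s). Integrate:
  int_0^t (exp(8*s)) ds = exp(8*t)/8 - 1/8.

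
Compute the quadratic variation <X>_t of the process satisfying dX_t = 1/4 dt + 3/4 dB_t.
<X>_t = 9*t/16

For an Itô process dX_t = a(t) dt + b(t) dB_t, the quadratic variation is <X>_t = int_0^t b(s)^2 ds (the drift term does not contribute). Here b(s) = 3/4, so
  b(s)^2 = 9/16.
Integrating from 0 to t:
  <X>_t = int_0^t (9/16) ds = 9*t/16.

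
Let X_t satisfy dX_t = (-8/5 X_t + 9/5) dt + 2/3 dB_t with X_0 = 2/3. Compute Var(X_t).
Var(X_t) = 5/36 - 5*exp(-16*t/5)/36

The variance V(t) = Var(X_t) satisfies V'(t) = 2 a V(t) + c^2 with V(0) = 0 (drift coefficient is linear in X, diffusion is constant). With a = -8/5, c = 2/3, the solution is
  V(t) = (c^2 / (2 a)) * (exp(2 a t) - 1)
       = ((2/3)^2 / (2*(-8/5))) * (exp((-16/5) t) - 1)
       = 5/36 - 5*exp(-16*t/5)/36.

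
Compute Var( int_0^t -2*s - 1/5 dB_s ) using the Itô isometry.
Var = t*(100*t^2 + 30*t + 3)/75

The Itô integral of a deterministic integrand f(s) has mean 0 because each increment f(s) * (B_{s+ds} - B_s) has mean 0. By the Itô isometry:
  Var( int_0^t f(s) dB_s ) = E[ (int_0^t f(s) dB_s)^2 ] = int_0^t f(s)^2 ds.
Here f(s) = -2*s - 1/5, so f(s)^2 = (10*s + 1)^2/25. Integrate:
  int_0^t ((10*s + 1)^2/25) ds = t*(100*t^2 + 30*t + 3)/75.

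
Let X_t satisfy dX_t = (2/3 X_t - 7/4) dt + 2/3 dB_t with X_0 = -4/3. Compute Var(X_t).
Var(X_t) = exp(4*t/3)/3 - 1/3

The variance V(t) = Var(X_t) satisfies V'(t) = 2 a V(t) + c^2 with V(0) = 0 (drift coefficient is linear in X, diffusion is constant). With a = 2/3, c = 2/3, the solution is
  V(t) = (c^2 / (2 a)) * (exp(2 a t) - 1)
       = ((2/3)^2 / (2*(2/3))) * (exp((4/3) t) - 1)
       = exp(4*t/3)/3 - 1/3.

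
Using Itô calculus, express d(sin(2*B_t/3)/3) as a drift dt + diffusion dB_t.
d(sin(2*B_t/3)/3) = (-2*sin(2*B_t/3)/27) dt + (2*cos(2*B_t/3)/9) dB_t

Itô's formula for f(B_t) gives d f(B_t) = f'(B_t) dB_t + (1/2) f''(B_t) dt. Compute derivatives of f(x) = sin(2*x/3)/3:
  f'(x)  = 2*cos(2*x/3)/9
  f''(x) = -4*sin(2*x/3)/27
Substitute x = B_t and multiply the f'' term by 1/2:
  drift     = (1/2) * (-4*sin(2*x/3)/27) evaluated at B_t = -2*sin(2*B_t/3)/27
  diffusion = (2*cos(2*x/3)/9) evaluated at B_t = 2*cos(2*B_t/3)/9
Therefore d(sin(2*B_t/3)/3) = (-2*sin(2*B_t/3)/27) dt + (2*cos(2*B_t/3)/9) dB_t.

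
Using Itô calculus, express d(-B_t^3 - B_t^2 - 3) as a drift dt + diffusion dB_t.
d(-B_t^3 - B_t^2 - 3) = (-3*B_t - 1) dt + (B_t*(-3*B_t - 2)) dB_t

Itô's formula for f(B_t) gives d f(B_t) = f'(B_t) dB_t + (1/2) f''(B_t) dt. Compute derivatives of f(x) = -x^3 - x^2 - 3:
  f'(x)  = x*(-3*x - 2)
  f''(x) = -6*x - 2
Substitute x = B_t and multiply the f'' term by 1/2:
  drift     = (1/2) * (-6*x - 2) evaluated at B_t = -3*B_t - 1
  diffusion = (x*(-3*x - 2)) evaluated at B_t = B_t*(-3*B_t - 2)
Therefore d(-B_t^3 - B_t^2 - 3) = (-3*B_t - 1) dt + (B_t*(-3*B_t - 2)) dB_t.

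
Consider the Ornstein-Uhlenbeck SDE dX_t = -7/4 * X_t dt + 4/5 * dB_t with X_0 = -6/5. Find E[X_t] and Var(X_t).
E[X_t] = -6*exp(-7*t/4)/5; Var(X_t) = 32/175 - 32*exp(-7*t/2)/175

The OU SDE dX = -theta X dt + sigma dB admits the integrating factor exp(theta t): d(exp(theta t) X_t) = sigma exp(theta t) dB_t. Integrating from 0 to t:
  X_t = x_0 * exp(-theta t) + sigma * int_0^t exp(-theta (t-s)) dB_s.
The Itô integral has mean 0 and (by the Itô isometry) variance sigma^2 * int_0^t exp(-2 theta (t - s)) ds = sigma^2 * (1 - exp(-2 theta t)) / (2 theta).
With theta = 7/4, sigma = 4/5, x_0 = -6/5:
  E[X_t] = -6/5 * exp(-7/4 t) = -6*exp(-7*t/4)/5
  Var(X_t) = (4/5)^2 * (1 - exp(-2*7/4 t)) / (2 * 7/4) = 32/175 - 32*exp(-7*t/2)/175.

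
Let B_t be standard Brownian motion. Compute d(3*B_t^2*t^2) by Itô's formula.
d(3*B_t^2*t^2) = (3*t*(2*B_t^2 + t)) dt + (6*B_t*t^2) dB_t

Itô's formula for f(t, x): d f(t, B_t) = (f_t + (1/2) f_xx) dt + f_x dB_t. Compute partials of f(t, x) = 3*t^2*x^2:
  f_t(t,x)  = 6*t*x^2
  f_x(t,x)  = 6*t^2*x
  f_xx(t,x) = 6*t^2
Assemble drift = f_t + (1/2) f_xx = 3*t*(t + 2*x^2) and diffusion = f_x = 6*t^2*x. Substituting x = B_t:
  d(3*B_t^2*t^2) = (3*t*(2*B_t^2 + t)) dt + (6*B_t*t^2) dB_t.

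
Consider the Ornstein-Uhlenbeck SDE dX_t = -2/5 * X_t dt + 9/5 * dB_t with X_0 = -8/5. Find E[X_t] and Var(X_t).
E[X_t] = -8*exp(-2*t/5)/5; Var(X_t) = 81/20 - 81*exp(-4*t/5)/20

The OU SDE dX = -theta X dt + sigma dB admits the integrating factor exp(theta t): d(exp(theta t) X_t) = sigma exp(theta t) dB_t. Integrating from 0 to t:
  X_t = x_0 * exp(-theta t) + sigma * int_0^t exp(-theta (t-s)) dB_s.
The Itô integral has mean 0 and (by the Itô isometry) variance sigma^2 * int_0^t exp(-2 theta (t - s)) ds = sigma^2 * (1 - exp(-2 theta t)) / (2 theta).
With theta = 2/5, sigma = 9/5, x_0 = -8/5:
  E[X_t] = -8/5 * exp(-2/5 t) = -8*exp(-2*t/5)/5
  Var(X_t) = (9/5)^2 * (1 - exp(-2*2/5 t)) / (2 * 2/5) = 81/20 - 81*exp(-4*t/5)/20.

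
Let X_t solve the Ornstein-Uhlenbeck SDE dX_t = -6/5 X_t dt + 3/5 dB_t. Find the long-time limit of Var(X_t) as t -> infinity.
lim Var(X_t) = 3/20

The OU SDE dX = -theta X dt + sigma dB admits the integrating factor exp(theta t): d(exp(theta t) X_t) = sigma exp(theta t) dB_t. Integrating from 0 to t gives X_t = x_0 * exp(-theta t) + sigma * int_0^t exp(-theta (t-s)) dB_s for any initial x_0. The Itô integral has variance (by the Itô isometry) sigma^2 * int_0^t exp(-2 theta (t - s)) ds = sigma^2 * (1 - exp(-2 theta t)) / (2 theta), independent of x_0.
With theta = 6/5, sigma = 3/5:
  Var(X_t) = (3/5)^2 * (1 - exp(-2*6/5 t)) / (2 * 6/5) = 3/20 - 3*exp(-12*t/5)/20.
As t -> infinity, exp(-2*6/5 t) -> 0, so the stationary variance is sigma^2 / (2 theta) = 3/20.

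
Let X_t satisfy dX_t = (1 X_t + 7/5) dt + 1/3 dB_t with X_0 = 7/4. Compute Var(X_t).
Var(X_t) = exp(2*t)/18 - 1/18

The variance V(t) = Var(X_t) satisfies V'(t) = 2 a V(t) + c^2 with V(0) = 0 (drift coefficient is linear in X, diffusion is constant). With a = 1, c = 1/3, the solution is
  V(t) = (c^2 / (2 a)) * (exp(2 a t) - 1)
       = ((1/3)^2 / (2*1)) * (exp(2 t) - 1)
       = exp(2*t)/18 - 1/18.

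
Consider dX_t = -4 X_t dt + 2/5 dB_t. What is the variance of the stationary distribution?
lim Var(X_t) = 1/50

The OU SDE dX = -theta X dt + sigma dB admits the integrating factor exp(theta t): d(exp(theta t) X_t) = sigma exp(theta t) dB_t. Integrating from 0 to t gives X_t = x_0 * exp(-theta t) + sigma * int_0^t exp(-theta (t-s)) dB_s for any initial x_0. The Itô integral has variance (by the Itô isometry) sigma^2 * int_0^t exp(-2 theta (t - s)) ds = sigma^2 * (1 - exp(-2 theta t)) / (2 theta), independent of x_0.
With theta = 4, sigma = 2/5:
  Var(X_t) = (2/5)^2 * (1 - exp(-2*4 t)) / (2 * 4) = 1/50 - exp(-8*t)/50.
As t -> infinity, exp(-2*4 t) -> 0, so the stationary variance is sigma^2 / (2 theta) = 1/50.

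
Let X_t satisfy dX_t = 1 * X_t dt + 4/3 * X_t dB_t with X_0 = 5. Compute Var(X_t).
Var(X_t) = 25*(exp(16*t/9) - 1)*exp(2*t)

For GBM dX = mu X dt + sigma X dB with X_0 = x_0, apply Itô to Y = log X: dY = (mu - sigma^2/2) dt + sigma dB, so Y_t = log(x_0) + (mu - sigma^2/2) t + sigma B_t and hence X_t = x_0 * exp((mu - sigma^2/2) t + sigma B_t).
With mu = 1, sigma = 4/3, x_0 = 5, this gives:
  X_t = 5 * exp((1/9) * t + (4/3) * B_t).
Since sigma*B_t ~ Normal(0, sigma^2 t), E[exp(sigma*B_t)] = exp(sigma^2 t / 2); so E[X_t] = x_0 * exp((mu - sigma^2/2) t) * exp(sigma^2 t / 2) = x_0 * exp(mu t) = 5*exp(t).
Var(X_t) = E[X_t^2] - (E[X_t])^2 = x_0^2 * exp(2 mu t) * (exp(sigma^2 t) - 1) = 25*(exp(16*t/9) - 1)*exp(2*t).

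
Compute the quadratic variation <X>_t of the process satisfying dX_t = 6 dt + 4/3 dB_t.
<X>_t = 16*t/9

For an Itô process dX_t = a(t) dt + b(t) dB_t, the quadratic variation is <X>_t = int_0^t b(s)^2 ds (the drift term does not contribute). Here b(s) = 4/3, so
  b(s)^2 = 16/9.
Integrating from 0 to t:
  <X>_t = int_0^t (16/9) ds = 16*t/9.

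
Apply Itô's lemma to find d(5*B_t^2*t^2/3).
d(5*B_t^2*t^2/3) = (5*t*(2*B_t^2 + t)/3) dt + (10*B_t*t^2/3) dB_t

Itô's formula for f(t, x): d f(t, B_t) = (f_t + (1/2) f_xx) dt + f_x dB_t. Compute partials of f(t, x) = 5*t^2*x^2/3:
  f_t(t,x)  = 10*t*x^2/3
  f_x(t,x)  = 10*t^2*x/3
  f_xx(t,x) = 10*t^2/3
Assemble drift = f_t + (1/2) f_xx = 5*t*(t + 2*x^2)/3 and diffusion = f_x = 10*t^2*x/3. Substituting x = B_t:
  d(5*B_t^2*t^2/3) = (5*t*(2*B_t^2 + t)/3) dt + (10*B_t*t^2/3) dB_t.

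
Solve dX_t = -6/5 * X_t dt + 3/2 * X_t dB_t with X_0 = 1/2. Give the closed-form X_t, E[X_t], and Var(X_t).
X_t = 1/2 * exp((-93/40) t + (3/2) B_t); E[X_t] = exp(-6*t/5)/2; Var(X_t) = (exp(9*t/4) - 1)*exp(-12*t/5)/4

For GBM dX = mu X dt + sigma X dB with X_0 = x_0, apply Itô to Y = log X: dY = (mu - sigma^2/2) dt + sigma dB, so Y_t = log(x_0) + (mu - sigma^2/2) t + sigma B_t and hence X_t = x_0 * exp((mu - sigma^2/2) t + sigma B_t).
With mu = -6/5, sigma = 3/2, x_0 = 1/2, this gives:
  X_t = 1/2 * exp((-93/40) * t + (3/2) * B_t).
Since sigma*B_t ~ Normal(0, sigma^2 t), E[exp(sigma*B_t)] = exp(sigma^2 t / 2); so E[X_t] = x_0 * exp((mu - sigma^2/2) t) * exp(sigma^2 t / 2) = x_0 * exp(mu t) = exp(-6*t/5)/2.
Var(X_t) = E[X_t^2] - (E[X_t])^2 = x_0^2 * exp(2 mu t) * (exp(sigma^2 t) - 1) = (exp(9*t/4) - 1)*exp(-12*t/5)/4.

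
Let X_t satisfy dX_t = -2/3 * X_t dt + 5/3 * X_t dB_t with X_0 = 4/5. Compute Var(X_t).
Var(X_t) = (16*exp(25*t/9) - 16)*exp(-4*t/3)/25

For GBM dX = mu X dt + sigma X dB with X_0 = x_0, apply Itô to Y = log X: dY = (mu - sigma^2/2) dt + sigma dB, so Y_t = log(x_0) + (mu - sigma^2/2) t + sigma B_t and hence X_t = x_0 * exp((mu - sigma^2/2) t + sigma B_t).
With mu = -2/3, sigma = 5/3, x_0 = 4/5, this gives:
  X_t = 4/5 * exp((-37/18) * t + (5/3) * B_t).
Since sigma*B_t ~ Normal(0, sigma^2 t), E[exp(sigma*B_t)] = exp(sigma^2 t / 2); so E[X_t] = x_0 * exp((mu - sigma^2/2) t) * exp(sigma^2 t / 2) = x_0 * exp(mu t) = 4*exp(-2*t/3)/5.
Var(X_t) = E[X_t^2] - (E[X_t])^2 = x_0^2 * exp(2 mu t) * (exp(sigma^2 t) - 1) = (16*exp(25*t/9) - 16)*exp(-4*t/3)/25.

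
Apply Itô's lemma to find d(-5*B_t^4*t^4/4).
d(-5*B_t^4*t^4/4) = (B_t^2*t^3*(-5*B_t^2 - 15*t/2)) dt + (-5*B_t^3*t^4) dB_t

Itô's formula for f(t, x): d f(t, B_t) = (f_t + (1/2) f_xx) dt + f_x dB_t. Compute partials of f(t, x) = -5*t^4*x^4/4:
  f_t(t,x)  = -5*t^3*x^4
  f_x(t,x)  = -5*t^4*x^3
  f_xx(t,x) = -15*t^4*x^2
Assemble drift = f_t + (1/2) f_xx = t^3*x^2*(-15*t/2 - 5*x^2) and diffusion = f_x = -5*t^4*x^3. Substituting x = B_t:
  d(-5*B_t^4*t^4/4) = (B_t^2*t^3*(-5*B_t^2 - 15*t/2)) dt + (-5*B_t^3*t^4) dB_t.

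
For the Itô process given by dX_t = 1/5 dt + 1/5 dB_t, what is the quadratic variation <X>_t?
<X>_t = t/25

For an Itô process dX_t = a(t) dt + b(t) dB_t, the quadratic variation is <X>_t = int_0^t b(s)^2 ds (the drift term does not contribute). Here b(s) = 1/5, so
  b(s)^2 = 1/25.
Integrating from 0 to t:
  <X>_t = int_0^t (1/25) ds = t/25.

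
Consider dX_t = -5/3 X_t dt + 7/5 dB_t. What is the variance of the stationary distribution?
lim Var(X_t) = 147/250

The OU SDE dX = -theta X dt + sigma dB admits the integrating factor exp(theta t): d(exp(theta t) X_t) = sigma exp(theta t) dB_t. Integrating from 0 to t gives X_t = x_0 * exp(-theta t) + sigma * int_0^t exp(-theta (t-s)) dB_s for any initial x_0. The Itô integral has variance (by the Itô isometry) sigma^2 * int_0^t exp(-2 theta (t - s)) ds = sigma^2 * (1 - exp(-2 theta t)) / (2 theta), independent of x_0.
With theta = 5/3, sigma = 7/5:
  Var(X_t) = (7/5)^2 * (1 - exp(-2*5/3 t)) / (2 * 5/3) = 147/250 - 147*exp(-10*t/3)/250.
As t -> infinity, exp(-2*5/3 t) -> 0, so the stationary variance is sigma^2 / (2 theta) = 147/250.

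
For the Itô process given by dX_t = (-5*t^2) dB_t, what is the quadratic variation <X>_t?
<X>_t = 5*t^5

For an Itô process dX_t = a(t) dt + b(t) dB_t, the quadratic variation is <X>_t = int_0^t b(s)^2 ds (the drift term does not contribute). Here b(s) = -5*s^2, so
  b(s)^2 = 25*s^4.
Integrating from 0 to t:
  <X>_t = int_0^t (25*s^4) ds = 5*t^5.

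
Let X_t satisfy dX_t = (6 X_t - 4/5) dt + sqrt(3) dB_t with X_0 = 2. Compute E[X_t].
E[X_t] = 28*exp(6*t)/15 + 2/15

Taking expectations and using E[dB_t] = 0, the mean m(t) = E[X_t] satisfies the ODE m'(t) = a m(t) + b with m(0) = x_0. With a = 6, b = -4/5, x_0 = 2, the solution is
  m(t) = x_0 * exp(a t) + (b/a) * (exp(a t) - 1)
       = 2 * exp(6 t) + ((-4/5)/6) * (exp(6 t) - 1)
       = 28*exp(6*t)/15 + 2/15.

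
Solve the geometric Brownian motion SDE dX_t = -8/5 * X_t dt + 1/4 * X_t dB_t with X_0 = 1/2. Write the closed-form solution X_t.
X_t = 1/2 * exp((-261/160) * t + (1/4) * B_t)

For GBM dX = mu X dt + sigma X dB with X_0 = x_0, apply Itô to Y = log X: dY = (mu - sigma^2/2) dt + sigma dB, so Y_t = log(x_0) + (mu - sigma^2/2) t + sigma B_t and hence X_t = x_0 * exp((mu - sigma^2/2) t + sigma B_t).
With mu = -8/5, sigma = 1/4, x_0 = 1/2, this gives:
  X_t = 1/2 * exp((-261/160) * t + (1/4) * B_t).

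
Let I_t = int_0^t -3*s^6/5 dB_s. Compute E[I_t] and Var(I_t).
E[I_t] = 0; Var(I_t) = 9*t^13/325

The Itô integral of a deterministic integrand f(s) has mean 0 because each increment f(s) * (B_{s+ds} - B_s) has mean 0. By the Itô isometry:
  Var( int_0^t f(s) dB_s ) = E[ (int_0^t f(s) dB_s)^2 ] = int_0^t f(s)^2 ds.
Here f(s) = -3*s^6/5, so f(s)^2 = 9*s^12/25. Integrate:
  int_0^t (9*s^12/25) ds = 9*t^13/325.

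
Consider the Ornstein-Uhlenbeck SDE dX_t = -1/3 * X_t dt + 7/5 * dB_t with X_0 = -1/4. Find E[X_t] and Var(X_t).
E[X_t] = -exp(-t/3)/4; Var(X_t) = 147/50 - 147*exp(-2*t/3)/50

The OU SDE dX = -theta X dt + sigma dB admits the integrating factor exp(theta t): d(exp(theta t) X_t) = sigma exp(theta t) dB_t. Integrating from 0 to t:
  X_t = x_0 * exp(-theta t) + sigma * int_0^t exp(-theta (t-s)) dB_s.
The Itô integral has mean 0 and (by the Itô isometry) variance sigma^2 * int_0^t exp(-2 theta (t - s)) ds = sigma^2 * (1 - exp(-2 theta t)) / (2 theta).
With theta = 1/3, sigma = 7/5, x_0 = -1/4:
  E[X_t] = -1/4 * exp(-1/3 t) = -exp(-t/3)/4
  Var(X_t) = (7/5)^2 * (1 - exp(-2*1/3 t)) / (2 * 1/3) = 147/50 - 147*exp(-2*t/3)/50.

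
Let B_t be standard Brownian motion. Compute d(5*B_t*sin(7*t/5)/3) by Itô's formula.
d(5*B_t*sin(7*t/5)/3) = (7*B_t*cos(7*t/5)/3) dt + (5*sin(7*t/5)/3) dB_t

Itô's formula for f(t, x): d f(t, B_t) = (f_t + (1/2) f_xx) dt + f_x dB_t. Compute partials of f(t, x) = 5*x*sin(7*t/5)/3:
  f_t(t,x)  = 7*x*cos(7*t/5)/3
  f_x(t,x)  = 5*sin(7*t/5)/3
  f_xx(t,x) = 0
Assemble drift = f_t + (1/2) f_xx = 7*x*cos(7*t/5)/3 and diffusion = f_x = 5*sin(7*t/5)/3. Substituting x = B_t:
  d(5*B_t*sin(7*t/5)/3) = (7*B_t*cos(7*t/5)/3) dt + (5*sin(7*t/5)/3) dB_t.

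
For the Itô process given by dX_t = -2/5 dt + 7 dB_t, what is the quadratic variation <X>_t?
<X>_t = 49*t

For an Itô process dX_t = a(t) dt + b(t) dB_t, the quadratic variation is <X>_t = int_0^t b(s)^2 ds (the drift term does not contribute). Here b(s) = 7, so
  b(s)^2 = 49.
Integrating from 0 to t:
  <X>_t = int_0^t (49) ds = 49*t.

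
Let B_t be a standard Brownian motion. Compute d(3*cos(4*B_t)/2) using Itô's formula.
d(3*cos(4*B_t)/2) = (-12*cos(4*B_t)) dt + (-6*sin(4*B_t)) dB_t

Itô's formula for f(B_t) gives d f(B_t) = f'(B_t) dB_t + (1/2) f''(B_t) dt. Compute derivatives of f(x) = 3*cos(4*x)/2:
  f'(x)  = -6*sin(4*x)
  f''(x) = -24*cos(4*x)
Substitute x = B_t and multiply the f'' term by 1/2:
  drift     = (1/2) * (-24*cos(4*x)) evaluated at B_t = -12*cos(4*B_t)
  diffusion = (-6*sin(4*x)) evaluated at B_t = -6*sin(4*B_t)
Therefore d(3*cos(4*B_t)/2) = (-12*cos(4*B_t)) dt + (-6*sin(4*B_t)) dB_t.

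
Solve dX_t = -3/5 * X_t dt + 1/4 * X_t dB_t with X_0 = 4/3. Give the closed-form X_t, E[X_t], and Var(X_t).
X_t = 4/3 * exp((-101/160) t + (1/4) B_t); E[X_t] = 4*exp(-3*t/5)/3; Var(X_t) = (16*exp(t/16) - 16)*exp(-6*t/5)/9

For GBM dX = mu X dt + sigma X dB with X_0 = x_0, apply Itô to Y = log X: dY = (mu - sigma^2/2) dt + sigma dB, so Y_t = log(x_0) + (mu - sigma^2/2) t + sigma B_t and hence X_t = x_0 * exp((mu - sigma^2/2) t + sigma B_t).
With mu = -3/5, sigma = 1/4, x_0 = 4/3, this gives:
  X_t = 4/3 * exp((-101/160) * t + (1/4) * B_t).
Since sigma*B_t ~ Normal(0, sigma^2 t), E[exp(sigma*B_t)] = exp(sigma^2 t / 2); so E[X_t] = x_0 * exp((mu - sigma^2/2) t) * exp(sigma^2 t / 2) = x_0 * exp(mu t) = 4*exp(-3*t/5)/3.
Var(X_t) = E[X_t^2] - (E[X_t])^2 = x_0^2 * exp(2 mu t) * (exp(sigma^2 t) - 1) = (16*exp(t/16) - 16)*exp(-6*t/5)/9.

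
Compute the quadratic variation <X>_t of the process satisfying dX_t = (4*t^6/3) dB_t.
<X>_t = 16*t^13/117

For an Itô process dX_t = a(t) dt + b(t) dB_t, the quadratic variation is <X>_t = int_0^t b(s)^2 ds (the drift term does not contribute). Here b(s) = 4*s^6/3, so
  b(s)^2 = 16*s^12/9.
Integrating from 0 to t:
  <X>_t = int_0^t (16*s^12/9) ds = 16*t^13/117.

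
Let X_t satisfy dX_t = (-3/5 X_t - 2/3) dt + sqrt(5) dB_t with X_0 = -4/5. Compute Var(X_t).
Var(X_t) = 25/6 - 25*exp(-6*t/5)/6

The variance V(t) = Var(X_t) satisfies V'(t) = 2 a V(t) + c^2 with V(0) = 0 (drift coefficient is linear in X, diffusion is constant). With a = -3/5, c = sqrt(5), the solution is
  V(t) = (c^2 / (2 a)) * (exp(2 a t) - 1)
       = (sqrt(5)^2 / (2*(-3/5))) * (exp((-6/5) t) - 1)
       = 25/6 - 25*exp(-6*t/5)/6.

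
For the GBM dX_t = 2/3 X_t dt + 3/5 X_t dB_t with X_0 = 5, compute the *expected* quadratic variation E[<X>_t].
E[<X>_t] = 675*exp(127*t/75)/127 - 675/127

<X>_t = int_0^t ((3/5) * X_s)^2 ds. Taking expectation inside the integral: E[<X>_t] = (3/5)^2 * int_0^t E[X_s^2] ds. For GBM, E[X_s^2] = x_0^2 * exp((2 mu + sigma^2) s). Integrating:
  E[<X>_t] = (3/5)^2 * 5^2 * (exp((2*(2/3) + (3/5)^2) t) - 1) / (2*(2/3) + (3/5)^2)
           = (3/5)^2 * 5^2 * (exp((127/75) t) - 1) / (127/75) = 675*exp(127*t/75)/127 - 675/127.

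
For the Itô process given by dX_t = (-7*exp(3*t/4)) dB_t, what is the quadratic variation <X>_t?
<X>_t = 98*exp(3*t/2)/3 - 98/3

For an Itô process dX_t = a(t) dt + b(t) dB_t, the quadratic variation is <X>_t = int_0^t b(s)^2 ds (the drift term does not contribute). Here b(s) = -7*exp(3*s/4), so
  b(s)^2 = 49*exp(3*s/2).
Integrating from 0 to t:
  <X>_t = int_0^t (49*exp(3*s/2)) ds = 98*exp(3*t/2)/3 - 98/3.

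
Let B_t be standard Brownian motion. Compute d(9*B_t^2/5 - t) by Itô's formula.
d(9*B_t^2/5 - t) = (4/5) dt + (18*B_t/5) dB_t

Itô's formula for f(t, x): d f(t, B_t) = (f_t + (1/2) f_xx) dt + f_x dB_t. Compute partials of f(t, x) = -t + 9*x^2/5:
  f_t(t,x)  = -1
  f_x(t,x)  = 18*x/5
  f_xx(t,x) = 18/5
Assemble drift = f_t + (1/2) f_xx = 4/5 and diffusion = f_x = 18*x/5. Substituting x = B_t:
  d(9*B_t^2/5 - t) = (4/5) dt + (18*B_t/5) dB_t.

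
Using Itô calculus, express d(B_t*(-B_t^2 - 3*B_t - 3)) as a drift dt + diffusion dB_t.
d(B_t*(-B_t^2 - 3*B_t - 3)) = (-3*B_t - 3) dt + (-3*B_t^2 - 6*B_t - 3) dB_t

Itô's formula for f(B_t) gives d f(B_t) = f'(B_t) dB_t + (1/2) f''(B_t) dt. Compute derivatives of f(x) = x*(-x^2 - 3*x - 3):
  f'(x)  = -3*x^2 - 6*x - 3
  f''(x) = -6*x - 6
Substitute x = B_t and multiply the f'' term by 1/2:
  drift     = (1/2) * (-6*x - 6) evaluated at B_t = -3*B_t - 3
  diffusion = (-3*x^2 - 6*x - 3) evaluated at B_t = -3*B_t^2 - 6*B_t - 3
Therefore d(B_t*(-B_t^2 - 3*B_t - 3)) = (-3*B_t - 3) dt + (-3*B_t^2 - 6*B_t - 3) dB_t.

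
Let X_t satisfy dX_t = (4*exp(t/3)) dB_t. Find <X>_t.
<X>_t = 24*exp(2*t/3) - 24

For an Itô process dX_t = a(t) dt + b(t) dB_t, the quadratic variation is <X>_t = int_0^t b(s)^2 ds (the drift term does not contribute). Here b(s) = 4*exp(s/3), so
  b(s)^2 = 16*exp(2*s/3).
Integrating from 0 to t:
  <X>_t = int_0^t (16*exp(2*s/3)) ds = 24*exp(2*t/3) - 24.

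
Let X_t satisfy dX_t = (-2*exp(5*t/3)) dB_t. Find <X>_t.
<X>_t = 6*exp(10*t/3)/5 - 6/5

For an Itô process dX_t = a(t) dt + b(t) dB_t, the quadratic variation is <X>_t = int_0^t b(s)^2 ds (the drift term does not contribute). Here b(s) = -2*exp(5*s/3), so
  b(s)^2 = 4*exp(10*s/3).
Integrating from 0 to t:
  <X>_t = int_0^t (4*exp(10*s/3)) ds = 6*exp(10*t/3)/5 - 6/5.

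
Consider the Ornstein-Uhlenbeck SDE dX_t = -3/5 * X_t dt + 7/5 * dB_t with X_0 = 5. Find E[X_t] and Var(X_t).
E[X_t] = 5*exp(-3*t/5); Var(X_t) = 49/30 - 49*exp(-6*t/5)/30

The OU SDE dX = -theta X dt + sigma dB admits the integrating factor exp(theta t): d(exp(theta t) X_t) = sigma exp(theta t) dB_t. Integrating from 0 to t:
  X_t = x_0 * exp(-theta t) + sigma * int_0^t exp(-theta (t-s)) dB_s.
The Itô integral has mean 0 and (by the Itô isometry) variance sigma^2 * int_0^t exp(-2 theta (t - s)) ds = sigma^2 * (1 - exp(-2 theta t)) / (2 theta).
With theta = 3/5, sigma = 7/5, x_0 = 5:
  E[X_t] = 5 * exp(-3/5 t) = 5*exp(-3*t/5)
  Var(X_t) = (7/5)^2 * (1 - exp(-2*3/5 t)) / (2 * 3/5) = 49/30 - 49*exp(-6*t/5)/30.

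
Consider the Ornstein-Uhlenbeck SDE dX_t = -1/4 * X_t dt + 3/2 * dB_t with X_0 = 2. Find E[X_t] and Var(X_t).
E[X_t] = 2*exp(-t/4); Var(X_t) = 9/2 - 9*exp(-t/2)/2

The OU SDE dX = -theta X dt + sigma dB admits the integrating factor exp(theta t): d(exp(theta t) X_t) = sigma exp(theta t) dB_t. Integrating from 0 to t:
  X_t = x_0 * exp(-theta t) + sigma * int_0^t exp(-theta (t-s)) dB_s.
The Itô integral has mean 0 and (by the Itô isometry) variance sigma^2 * int_0^t exp(-2 theta (t - s)) ds = sigma^2 * (1 - exp(-2 theta t)) / (2 theta).
With theta = 1/4, sigma = 3/2, x_0 = 2:
  E[X_t] = 2 * exp(-1/4 t) = 2*exp(-t/4)
  Var(X_t) = (3/2)^2 * (1 - exp(-2*1/4 t)) / (2 * 1/4) = 9/2 - 9*exp(-t/2)/2.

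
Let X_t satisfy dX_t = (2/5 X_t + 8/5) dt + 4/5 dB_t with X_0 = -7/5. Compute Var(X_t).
Var(X_t) = 4*exp(4*t/5)/5 - 4/5

The variance V(t) = Var(X_t) satisfies V'(t) = 2 a V(t) + c^2 with V(0) = 0 (drift coefficient is linear in X, diffusion is constant). With a = 2/5, c = 4/5, the solution is
  V(t) = (c^2 / (2 a)) * (exp(2 a t) - 1)
       = ((4/5)^2 / (2*(2/5))) * (exp((4/5) t) - 1)
       = 4*exp(4*t/5)/5 - 4/5.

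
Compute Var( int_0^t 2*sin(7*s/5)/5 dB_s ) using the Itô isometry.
Var = 2*t/25 - sin(14*t/5)/35

The Itô integral of a deterministic integrand f(s) has mean 0 because each increment f(s) * (B_{s+ds} - B_s) has mean 0. By the Itô isometry:
  Var( int_0^t f(s) dB_s ) = E[ (int_0^t f(s) dB_s)^2 ] = int_0^t f(s)^2 ds.
Here f(s) = 2*sin(7*s/5)/5, so f(s)^2 = 4*sin(7*s/5)^2/25. Integrate:
  int_0^t (4*sin(7*s/5)^2/25) ds = 2*t/25 - sin(14*t/5)/35.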